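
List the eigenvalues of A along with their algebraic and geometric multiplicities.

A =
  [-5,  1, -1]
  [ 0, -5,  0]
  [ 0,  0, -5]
λ = -5: alg = 3, geom = 2

Step 1 — factor the characteristic polynomial to read off the algebraic multiplicities:
  χ_A(x) = (x + 5)^3

Step 2 — compute geometric multiplicities via the rank-nullity identity g(λ) = n − rank(A − λI):
  rank(A − (-5)·I) = 1, so dim ker(A − (-5)·I) = n − 1 = 2

Summary:
  λ = -5: algebraic multiplicity = 3, geometric multiplicity = 2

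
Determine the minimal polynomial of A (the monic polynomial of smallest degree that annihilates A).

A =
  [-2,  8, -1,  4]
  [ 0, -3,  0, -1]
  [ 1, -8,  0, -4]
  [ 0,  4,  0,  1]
x^2 + 2*x + 1

The characteristic polynomial is χ_A(x) = (x + 1)^4, so the eigenvalues are known. The minimal polynomial is
  m_A(x) = Π_λ (x − λ)^{k_λ}
where k_λ is the size of the *largest* Jordan block for λ (equivalently, the smallest k with (A − λI)^k v = 0 for every generalised eigenvector v of λ).

  λ = -1: largest Jordan block has size 2, contributing (x + 1)^2

So m_A(x) = (x + 1)^2 = x^2 + 2*x + 1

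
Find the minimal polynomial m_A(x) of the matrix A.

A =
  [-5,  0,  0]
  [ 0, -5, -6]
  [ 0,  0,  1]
x^2 + 4*x - 5

The characteristic polynomial is χ_A(x) = (x - 1)*(x + 5)^2, so the eigenvalues are known. The minimal polynomial is
  m_A(x) = Π_λ (x − λ)^{k_λ}
where k_λ is the size of the *largest* Jordan block for λ (equivalently, the smallest k with (A − λI)^k v = 0 for every generalised eigenvector v of λ).

  λ = -5: largest Jordan block has size 1, contributing (x + 5)
  λ = 1: largest Jordan block has size 1, contributing (x − 1)

So m_A(x) = (x - 1)*(x + 5) = x^2 + 4*x - 5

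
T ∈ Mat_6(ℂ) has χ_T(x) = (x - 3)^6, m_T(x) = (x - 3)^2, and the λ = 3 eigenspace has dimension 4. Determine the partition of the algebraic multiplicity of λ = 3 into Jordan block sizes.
Block sizes for λ = 3: [2, 2, 1, 1]

Step 1 — from the characteristic polynomial, algebraic multiplicity of λ = 3 is 6. From dim ker(T − (3)·I) = 4, there are exactly 4 Jordan blocks for λ = 3.
Step 2 — from the minimal polynomial, the factor (x − 3)^2 tells us the largest block for λ = 3 has size 2.
Step 3 — with total size 6, 4 blocks, and largest block 2, the block sizes (in nonincreasing order) are [2, 2, 1, 1].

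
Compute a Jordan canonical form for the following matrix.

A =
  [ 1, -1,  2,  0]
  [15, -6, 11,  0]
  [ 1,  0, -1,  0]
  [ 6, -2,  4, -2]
J_3(-2) ⊕ J_1(-2)

The characteristic polynomial is
  det(x·I − A) = x^4 + 8*x^3 + 24*x^2 + 32*x + 16 = (x + 2)^4

Eigenvalues and multiplicities (the geometric multiplicity of λ is n − rank(A − λI), which equals the number of Jordan blocks for λ):
  λ = -2: algebraic multiplicity = 4, geometric multiplicity = 2

Determining the block sizes for each eigenvalue:
  λ = -2: with am = 4 and gm = 2, the partition is not yet determined (e.g. several partitions of 4 into 2 parts exist). Let N = A − (-2)·I. Computing rank(N^1) = 2, rank(N^2) = 1, rank(N^3) = 0; the number of blocks of size ≥ j is rank(N^{j−1}) − rank(N^j), giving [2, 1, 1]. So we have 1 block(s) of size 3, 1 block(s) of size 1 → block sizes [3, 1]

Assembling the blocks gives a Jordan form
J =
  [-2,  1,  0,  0]
  [ 0, -2,  1,  0]
  [ 0,  0, -2,  0]
  [ 0,  0,  0, -2]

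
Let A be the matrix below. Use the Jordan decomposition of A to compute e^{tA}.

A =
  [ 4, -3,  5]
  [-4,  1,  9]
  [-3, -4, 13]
e^{tA} =
  [t^2*exp(6*t)/2 - 2*t*exp(6*t) + exp(6*t), t^2*exp(6*t)/2 - 3*t*exp(6*t), -t^2*exp(6*t) + 5*t*exp(6*t)]
  [t^2*exp(6*t)/2 - 4*t*exp(6*t), t^2*exp(6*t)/2 - 5*t*exp(6*t) + exp(6*t), -t^2*exp(6*t) + 9*t*exp(6*t)]
  [t^2*exp(6*t)/2 - 3*t*exp(6*t), t^2*exp(6*t)/2 - 4*t*exp(6*t), -t^2*exp(6*t) + 7*t*exp(6*t) + exp(6*t)]

Strategy: write A = P · J · P⁻¹ where J is a Jordan canonical form, so e^{tA} = P · e^{tJ} · P⁻¹, and e^{tJ} can be computed block-by-block.

A has Jordan form
J =
  [6, 1, 0]
  [0, 6, 1]
  [0, 0, 6]
(up to reordering of blocks).

Per-block formulas:
  For a 3×3 Jordan block J_3(6): exp(t · J_3(6)) = e^(6t)·(I + t·N + (t^2/2)·N^2), where N is the 3×3 nilpotent shift.

After assembling e^{tJ} and conjugating by P, we get:

e^{tA} =
  [t^2*exp(6*t)/2 - 2*t*exp(6*t) + exp(6*t), t^2*exp(6*t)/2 - 3*t*exp(6*t), -t^2*exp(6*t) + 5*t*exp(6*t)]
  [t^2*exp(6*t)/2 - 4*t*exp(6*t), t^2*exp(6*t)/2 - 5*t*exp(6*t) + exp(6*t), -t^2*exp(6*t) + 9*t*exp(6*t)]
  [t^2*exp(6*t)/2 - 3*t*exp(6*t), t^2*exp(6*t)/2 - 4*t*exp(6*t), -t^2*exp(6*t) + 7*t*exp(6*t) + exp(6*t)]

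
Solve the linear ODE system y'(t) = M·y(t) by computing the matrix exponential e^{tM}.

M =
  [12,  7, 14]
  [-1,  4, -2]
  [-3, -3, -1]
e^{tM} =
  [7*t*exp(5*t) + exp(5*t), 7*t*exp(5*t), 14*t*exp(5*t)]
  [-t*exp(5*t), -t*exp(5*t) + exp(5*t), -2*t*exp(5*t)]
  [-3*t*exp(5*t), -3*t*exp(5*t), -6*t*exp(5*t) + exp(5*t)]

Strategy: write M = P · J · P⁻¹ where J is a Jordan canonical form, so e^{tM} = P · e^{tJ} · P⁻¹, and e^{tJ} can be computed block-by-block.

M has Jordan form
J =
  [5, 1, 0]
  [0, 5, 0]
  [0, 0, 5]
(up to reordering of blocks).

Per-block formulas:
  For a 2×2 Jordan block J_2(5): exp(t · J_2(5)) = e^(5t)·(I + t·N), where N is the 2×2 nilpotent shift.
  For a 1×1 block at λ = 5: exp(t · [5]) = [e^(5t)].

After assembling e^{tJ} and conjugating by P, we get:

e^{tM} =
  [7*t*exp(5*t) + exp(5*t), 7*t*exp(5*t), 14*t*exp(5*t)]
  [-t*exp(5*t), -t*exp(5*t) + exp(5*t), -2*t*exp(5*t)]
  [-3*t*exp(5*t), -3*t*exp(5*t), -6*t*exp(5*t) + exp(5*t)]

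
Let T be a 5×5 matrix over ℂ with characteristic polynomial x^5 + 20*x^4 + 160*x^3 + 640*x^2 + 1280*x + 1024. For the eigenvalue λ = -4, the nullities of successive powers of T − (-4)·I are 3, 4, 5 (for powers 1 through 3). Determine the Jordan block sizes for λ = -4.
Block sizes for λ = -4: [3, 1, 1]

From the dimensions of kernels of powers, the number of Jordan blocks of size at least j is d_j − d_{j−1} where d_j = dim ker(N^j) (with d_0 = 0). Computing the differences gives [3, 1, 1].
The number of blocks of size exactly k is (#blocks of size ≥ k) − (#blocks of size ≥ k + 1), so the partition is: 2 block(s) of size 1, 1 block(s) of size 3.
In nonincreasing order the block sizes are [3, 1, 1].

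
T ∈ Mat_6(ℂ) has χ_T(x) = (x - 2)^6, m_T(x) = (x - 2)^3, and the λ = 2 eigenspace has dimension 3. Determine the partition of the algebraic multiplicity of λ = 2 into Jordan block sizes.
Block sizes for λ = 2: [3, 2, 1]

Step 1 — from the characteristic polynomial, algebraic multiplicity of λ = 2 is 6. From dim ker(T − (2)·I) = 3, there are exactly 3 Jordan blocks for λ = 2.
Step 2 — from the minimal polynomial, the factor (x − 2)^3 tells us the largest block for λ = 2 has size 3.
Step 3 — with total size 6, 3 blocks, and largest block 3, the block sizes (in nonincreasing order) are [3, 2, 1].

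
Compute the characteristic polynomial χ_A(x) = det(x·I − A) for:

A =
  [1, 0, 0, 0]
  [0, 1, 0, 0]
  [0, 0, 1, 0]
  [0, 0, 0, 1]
x^4 - 4*x^3 + 6*x^2 - 4*x + 1

Expanding det(x·I − A) (e.g. by cofactor expansion or by noting that A is similar to its Jordan form J, which has the same characteristic polynomial as A) gives
  χ_A(x) = x^4 - 4*x^3 + 6*x^2 - 4*x + 1
which factors as (x - 1)^4. The eigenvalues (with algebraic multiplicities) are λ = 1 with multiplicity 4.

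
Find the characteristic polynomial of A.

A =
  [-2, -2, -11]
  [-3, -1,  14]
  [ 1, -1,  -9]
x^3 + 12*x^2 + 48*x + 64

Expanding det(x·I − A) (e.g. by cofactor expansion or by noting that A is similar to its Jordan form J, which has the same characteristic polynomial as A) gives
  χ_A(x) = x^3 + 12*x^2 + 48*x + 64
which factors as (x + 4)^3. The eigenvalues (with algebraic multiplicities) are λ = -4 with multiplicity 3.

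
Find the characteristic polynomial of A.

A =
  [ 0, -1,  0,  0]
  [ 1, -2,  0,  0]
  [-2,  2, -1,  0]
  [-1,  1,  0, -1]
x^4 + 4*x^3 + 6*x^2 + 4*x + 1

Expanding det(x·I − A) (e.g. by cofactor expansion or by noting that A is similar to its Jordan form J, which has the same characteristic polynomial as A) gives
  χ_A(x) = x^4 + 4*x^3 + 6*x^2 + 4*x + 1
which factors as (x + 1)^4. The eigenvalues (with algebraic multiplicities) are λ = -1 with multiplicity 4.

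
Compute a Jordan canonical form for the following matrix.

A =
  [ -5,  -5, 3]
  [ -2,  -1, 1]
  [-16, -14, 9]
J_3(1)

The characteristic polynomial is
  det(x·I − A) = x^3 - 3*x^2 + 3*x - 1 = (x - 1)^3

Eigenvalues and multiplicities (the geometric multiplicity of λ is n − rank(A − λI), which equals the number of Jordan blocks for λ):
  λ = 1: algebraic multiplicity = 3, geometric multiplicity = 1

Determining the block sizes for each eigenvalue:
  λ = 1: one block (gm = 1), so the single block has size am = 3 → block sizes [3]

Assembling the blocks gives a Jordan form
J =
  [1, 1, 0]
  [0, 1, 1]
  [0, 0, 1]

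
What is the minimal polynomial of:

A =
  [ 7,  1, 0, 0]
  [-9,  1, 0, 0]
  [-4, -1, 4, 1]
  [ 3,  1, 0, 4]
x^2 - 8*x + 16

The characteristic polynomial is χ_A(x) = (x - 4)^4, so the eigenvalues are known. The minimal polynomial is
  m_A(x) = Π_λ (x − λ)^{k_λ}
where k_λ is the size of the *largest* Jordan block for λ (equivalently, the smallest k with (A − λI)^k v = 0 for every generalised eigenvector v of λ).

  λ = 4: largest Jordan block has size 2, contributing (x − 4)^2

So m_A(x) = (x - 4)^2 = x^2 - 8*x + 16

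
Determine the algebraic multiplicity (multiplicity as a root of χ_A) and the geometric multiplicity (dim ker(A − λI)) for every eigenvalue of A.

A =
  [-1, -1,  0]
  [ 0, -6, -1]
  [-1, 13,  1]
λ = -2: alg = 3, geom = 1

Step 1 — factor the characteristic polynomial to read off the algebraic multiplicities:
  χ_A(x) = (x + 2)^3

Step 2 — compute geometric multiplicities via the rank-nullity identity g(λ) = n − rank(A − λI):
  rank(A − (-2)·I) = 2, so dim ker(A − (-2)·I) = n − 2 = 1

Summary:
  λ = -2: algebraic multiplicity = 3, geometric multiplicity = 1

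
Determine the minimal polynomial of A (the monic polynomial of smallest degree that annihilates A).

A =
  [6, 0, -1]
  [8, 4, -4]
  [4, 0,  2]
x^2 - 8*x + 16

The characteristic polynomial is χ_A(x) = (x - 4)^3, so the eigenvalues are known. The minimal polynomial is
  m_A(x) = Π_λ (x − λ)^{k_λ}
where k_λ is the size of the *largest* Jordan block for λ (equivalently, the smallest k with (A − λI)^k v = 0 for every generalised eigenvector v of λ).

  λ = 4: largest Jordan block has size 2, contributing (x − 4)^2

So m_A(x) = (x - 4)^2 = x^2 - 8*x + 16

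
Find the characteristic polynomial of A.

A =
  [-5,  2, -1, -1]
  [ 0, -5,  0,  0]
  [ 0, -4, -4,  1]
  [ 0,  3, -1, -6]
x^4 + 20*x^3 + 150*x^2 + 500*x + 625

Expanding det(x·I − A) (e.g. by cofactor expansion or by noting that A is similar to its Jordan form J, which has the same characteristic polynomial as A) gives
  χ_A(x) = x^4 + 20*x^3 + 150*x^2 + 500*x + 625
which factors as (x + 5)^4. The eigenvalues (with algebraic multiplicities) are λ = -5 with multiplicity 4.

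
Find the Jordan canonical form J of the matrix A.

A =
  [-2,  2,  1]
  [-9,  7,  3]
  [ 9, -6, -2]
J_2(1) ⊕ J_1(1)

The characteristic polynomial is
  det(x·I − A) = x^3 - 3*x^2 + 3*x - 1 = (x - 1)^3

Eigenvalues and multiplicities (the geometric multiplicity of λ is n − rank(A − λI), which equals the number of Jordan blocks for λ):
  λ = 1: algebraic multiplicity = 3, geometric multiplicity = 2

Determining the block sizes for each eigenvalue:
  λ = 1: 2 blocks summing to 3 forces exactly one block of size 2 and the rest size 1 → block sizes [2, 1]

Assembling the blocks gives a Jordan form
J =
  [1, 1, 0]
  [0, 1, 0]
  [0, 0, 1]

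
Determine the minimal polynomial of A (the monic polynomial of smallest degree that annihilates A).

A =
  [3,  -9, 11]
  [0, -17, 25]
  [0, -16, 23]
x^3 - 9*x^2 + 27*x - 27

The characteristic polynomial is χ_A(x) = (x - 3)^3, so the eigenvalues are known. The minimal polynomial is
  m_A(x) = Π_λ (x − λ)^{k_λ}
where k_λ is the size of the *largest* Jordan block for λ (equivalently, the smallest k with (A − λI)^k v = 0 for every generalised eigenvector v of λ).

  λ = 3: largest Jordan block has size 3, contributing (x − 3)^3

So m_A(x) = (x - 3)^3 = x^3 - 9*x^2 + 27*x - 27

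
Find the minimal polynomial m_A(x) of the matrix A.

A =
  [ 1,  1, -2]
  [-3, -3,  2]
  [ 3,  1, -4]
x^2 + 4*x + 4

The characteristic polynomial is χ_A(x) = (x + 2)^3, so the eigenvalues are known. The minimal polynomial is
  m_A(x) = Π_λ (x − λ)^{k_λ}
where k_λ is the size of the *largest* Jordan block for λ (equivalently, the smallest k with (A − λI)^k v = 0 for every generalised eigenvector v of λ).

  λ = -2: largest Jordan block has size 2, contributing (x + 2)^2

So m_A(x) = (x + 2)^2 = x^2 + 4*x + 4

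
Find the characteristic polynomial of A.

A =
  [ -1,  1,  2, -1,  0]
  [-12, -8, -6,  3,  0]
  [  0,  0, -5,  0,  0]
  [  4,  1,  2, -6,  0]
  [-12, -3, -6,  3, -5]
x^5 + 25*x^4 + 250*x^3 + 1250*x^2 + 3125*x + 3125

Expanding det(x·I − A) (e.g. by cofactor expansion or by noting that A is similar to its Jordan form J, which has the same characteristic polynomial as A) gives
  χ_A(x) = x^5 + 25*x^4 + 250*x^3 + 1250*x^2 + 3125*x + 3125
which factors as (x + 5)^5. The eigenvalues (with algebraic multiplicities) are λ = -5 with multiplicity 5.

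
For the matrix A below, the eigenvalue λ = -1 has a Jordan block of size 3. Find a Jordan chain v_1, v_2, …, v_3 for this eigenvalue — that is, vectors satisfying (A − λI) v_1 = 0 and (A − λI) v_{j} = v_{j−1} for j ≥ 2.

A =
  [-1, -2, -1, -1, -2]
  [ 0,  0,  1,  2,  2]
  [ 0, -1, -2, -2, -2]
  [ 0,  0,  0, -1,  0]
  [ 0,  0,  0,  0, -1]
A Jordan chain for λ = -1 of length 3:
v_1 = (-1, 0, 0, 0, 0)ᵀ
v_2 = (-2, 1, -1, 0, 0)ᵀ
v_3 = (0, 1, 0, 0, 0)ᵀ

Let N = A − (-1)·I. We want v_3 with N^3 v_3 = 0 but N^2 v_3 ≠ 0; then v_{j-1} := N · v_j for j = 3, …, 2.

Pick v_3 = (0, 1, 0, 0, 0)ᵀ.
Then v_2 = N · v_3 = (-2, 1, -1, 0, 0)ᵀ.
Then v_1 = N · v_2 = (-1, 0, 0, 0, 0)ᵀ.

Sanity check: (A − (-1)·I) v_1 = (0, 0, 0, 0, 0)ᵀ = 0. ✓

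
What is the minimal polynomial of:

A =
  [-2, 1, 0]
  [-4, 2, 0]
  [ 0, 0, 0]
x^2

The characteristic polynomial is χ_A(x) = x^3, so the eigenvalues are known. The minimal polynomial is
  m_A(x) = Π_λ (x − λ)^{k_λ}
where k_λ is the size of the *largest* Jordan block for λ (equivalently, the smallest k with (A − λI)^k v = 0 for every generalised eigenvector v of λ).

  λ = 0: largest Jordan block has size 2, contributing (x − 0)^2

So m_A(x) = x^2 = x^2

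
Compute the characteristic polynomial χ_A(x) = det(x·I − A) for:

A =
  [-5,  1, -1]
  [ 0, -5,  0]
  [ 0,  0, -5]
x^3 + 15*x^2 + 75*x + 125

Expanding det(x·I − A) (e.g. by cofactor expansion or by noting that A is similar to its Jordan form J, which has the same characteristic polynomial as A) gives
  χ_A(x) = x^3 + 15*x^2 + 75*x + 125
which factors as (x + 5)^3. The eigenvalues (with algebraic multiplicities) are λ = -5 with multiplicity 3.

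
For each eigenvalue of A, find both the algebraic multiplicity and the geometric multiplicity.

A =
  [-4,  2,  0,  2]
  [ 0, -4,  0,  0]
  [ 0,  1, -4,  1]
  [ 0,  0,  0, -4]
λ = -4: alg = 4, geom = 3

Step 1 — factor the characteristic polynomial to read off the algebraic multiplicities:
  χ_A(x) = (x + 4)^4

Step 2 — compute geometric multiplicities via the rank-nullity identity g(λ) = n − rank(A − λI):
  rank(A − (-4)·I) = 1, so dim ker(A − (-4)·I) = n − 1 = 3

Summary:
  λ = -4: algebraic multiplicity = 4, geometric multiplicity = 3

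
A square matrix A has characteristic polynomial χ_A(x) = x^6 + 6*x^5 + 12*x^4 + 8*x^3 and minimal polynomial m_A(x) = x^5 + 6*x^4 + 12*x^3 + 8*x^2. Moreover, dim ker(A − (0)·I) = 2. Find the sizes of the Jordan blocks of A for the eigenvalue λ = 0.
Block sizes for λ = 0: [2, 1]

Step 1 — from the characteristic polynomial, algebraic multiplicity of λ = 0 is 3. From dim ker(A − (0)·I) = 2, there are exactly 2 Jordan blocks for λ = 0.
Step 2 — from the minimal polynomial, the factor (x − 0)^2 tells us the largest block for λ = 0 has size 2.
Step 3 — with total size 3, 2 blocks, and largest block 2, the block sizes (in nonincreasing order) are [2, 1].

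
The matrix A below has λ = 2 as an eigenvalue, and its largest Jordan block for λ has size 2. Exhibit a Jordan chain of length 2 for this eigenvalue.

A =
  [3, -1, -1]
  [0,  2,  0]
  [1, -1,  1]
A Jordan chain for λ = 2 of length 2:
v_1 = (1, 0, 1)ᵀ
v_2 = (1, 0, 0)ᵀ

Let N = A − (2)·I. We want v_2 with N^2 v_2 = 0 but N^1 v_2 ≠ 0; then v_{j-1} := N · v_j for j = 2, …, 2.

Pick v_2 = (1, 0, 0)ᵀ.
Then v_1 = N · v_2 = (1, 0, 1)ᵀ.

Sanity check: (A − (2)·I) v_1 = (0, 0, 0)ᵀ = 0. ✓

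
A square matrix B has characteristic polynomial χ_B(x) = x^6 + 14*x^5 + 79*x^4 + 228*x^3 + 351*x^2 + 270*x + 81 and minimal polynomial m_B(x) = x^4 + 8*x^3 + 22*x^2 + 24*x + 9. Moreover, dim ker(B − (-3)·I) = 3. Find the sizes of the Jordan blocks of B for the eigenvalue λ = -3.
Block sizes for λ = -3: [2, 1, 1]

Step 1 — from the characteristic polynomial, algebraic multiplicity of λ = -3 is 4. From dim ker(B − (-3)·I) = 3, there are exactly 3 Jordan blocks for λ = -3.
Step 2 — from the minimal polynomial, the factor (x + 3)^2 tells us the largest block for λ = -3 has size 2.
Step 3 — with total size 4, 3 blocks, and largest block 2, the block sizes (in nonincreasing order) are [2, 1, 1].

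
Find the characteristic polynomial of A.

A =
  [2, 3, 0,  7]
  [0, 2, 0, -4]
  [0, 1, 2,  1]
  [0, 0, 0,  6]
x^4 - 12*x^3 + 48*x^2 - 80*x + 48

Expanding det(x·I − A) (e.g. by cofactor expansion or by noting that A is similar to its Jordan form J, which has the same characteristic polynomial as A) gives
  χ_A(x) = x^4 - 12*x^3 + 48*x^2 - 80*x + 48
which factors as (x - 6)*(x - 2)^3. The eigenvalues (with algebraic multiplicities) are λ = 2 with multiplicity 3, λ = 6 with multiplicity 1.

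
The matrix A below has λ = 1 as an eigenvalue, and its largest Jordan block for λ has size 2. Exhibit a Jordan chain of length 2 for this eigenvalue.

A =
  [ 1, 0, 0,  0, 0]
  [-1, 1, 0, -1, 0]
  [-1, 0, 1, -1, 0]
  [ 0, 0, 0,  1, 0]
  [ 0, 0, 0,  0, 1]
A Jordan chain for λ = 1 of length 2:
v_1 = (0, -1, -1, 0, 0)ᵀ
v_2 = (1, 0, 0, 0, 0)ᵀ

Let N = A − (1)·I. We want v_2 with N^2 v_2 = 0 but N^1 v_2 ≠ 0; then v_{j-1} := N · v_j for j = 2, …, 2.

Pick v_2 = (1, 0, 0, 0, 0)ᵀ.
Then v_1 = N · v_2 = (0, -1, -1, 0, 0)ᵀ.

Sanity check: (A − (1)·I) v_1 = (0, 0, 0, 0, 0)ᵀ = 0. ✓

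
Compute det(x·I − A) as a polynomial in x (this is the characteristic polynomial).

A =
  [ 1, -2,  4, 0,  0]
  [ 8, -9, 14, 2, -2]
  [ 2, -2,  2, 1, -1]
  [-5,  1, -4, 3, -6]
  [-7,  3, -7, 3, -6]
x^5 + 9*x^4 + 30*x^3 + 46*x^2 + 33*x + 9

Expanding det(x·I − A) (e.g. by cofactor expansion or by noting that A is similar to its Jordan form J, which has the same characteristic polynomial as A) gives
  χ_A(x) = x^5 + 9*x^4 + 30*x^3 + 46*x^2 + 33*x + 9
which factors as (x + 1)^3*(x + 3)^2. The eigenvalues (with algebraic multiplicities) are λ = -3 with multiplicity 2, λ = -1 with multiplicity 3.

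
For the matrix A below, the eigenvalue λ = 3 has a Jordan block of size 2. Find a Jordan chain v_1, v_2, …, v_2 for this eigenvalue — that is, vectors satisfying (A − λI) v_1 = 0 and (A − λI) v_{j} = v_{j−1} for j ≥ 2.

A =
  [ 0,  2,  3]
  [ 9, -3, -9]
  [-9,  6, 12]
A Jordan chain for λ = 3 of length 2:
v_1 = (-3, 9, -9)ᵀ
v_2 = (1, 0, 0)ᵀ

Let N = A − (3)·I. We want v_2 with N^2 v_2 = 0 but N^1 v_2 ≠ 0; then v_{j-1} := N · v_j for j = 2, …, 2.

Pick v_2 = (1, 0, 0)ᵀ.
Then v_1 = N · v_2 = (-3, 9, -9)ᵀ.

Sanity check: (A − (3)·I) v_1 = (0, 0, 0)ᵀ = 0. ✓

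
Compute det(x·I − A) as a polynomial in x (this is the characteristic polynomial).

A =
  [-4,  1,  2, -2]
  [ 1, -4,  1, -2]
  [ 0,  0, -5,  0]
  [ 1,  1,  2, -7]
x^4 + 20*x^3 + 150*x^2 + 500*x + 625

Expanding det(x·I − A) (e.g. by cofactor expansion or by noting that A is similar to its Jordan form J, which has the same characteristic polynomial as A) gives
  χ_A(x) = x^4 + 20*x^3 + 150*x^2 + 500*x + 625
which factors as (x + 5)^4. The eigenvalues (with algebraic multiplicities) are λ = -5 with multiplicity 4.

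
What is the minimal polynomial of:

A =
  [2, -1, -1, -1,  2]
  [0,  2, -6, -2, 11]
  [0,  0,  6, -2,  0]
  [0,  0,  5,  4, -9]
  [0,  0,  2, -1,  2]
x^5 - 16*x^4 + 97*x^3 - 278*x^2 + 380*x - 200

The characteristic polynomial is χ_A(x) = (x - 5)^2*(x - 2)^3, so the eigenvalues are known. The minimal polynomial is
  m_A(x) = Π_λ (x − λ)^{k_λ}
where k_λ is the size of the *largest* Jordan block for λ (equivalently, the smallest k with (A − λI)^k v = 0 for every generalised eigenvector v of λ).

  λ = 2: largest Jordan block has size 3, contributing (x − 2)^3
  λ = 5: largest Jordan block has size 2, contributing (x − 5)^2

So m_A(x) = (x - 5)^2*(x - 2)^3 = x^5 - 16*x^4 + 97*x^3 - 278*x^2 + 380*x - 200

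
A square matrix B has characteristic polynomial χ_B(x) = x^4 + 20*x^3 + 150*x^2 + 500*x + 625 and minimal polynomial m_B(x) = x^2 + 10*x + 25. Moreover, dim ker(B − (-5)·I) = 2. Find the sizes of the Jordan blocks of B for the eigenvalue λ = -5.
Block sizes for λ = -5: [2, 2]

Step 1 — from the characteristic polynomial, algebraic multiplicity of λ = -5 is 4. From dim ker(B − (-5)·I) = 2, there are exactly 2 Jordan blocks for λ = -5.
Step 2 — from the minimal polynomial, the factor (x + 5)^2 tells us the largest block for λ = -5 has size 2.
Step 3 — with total size 4, 2 blocks, and largest block 2, the block sizes (in nonincreasing order) are [2, 2].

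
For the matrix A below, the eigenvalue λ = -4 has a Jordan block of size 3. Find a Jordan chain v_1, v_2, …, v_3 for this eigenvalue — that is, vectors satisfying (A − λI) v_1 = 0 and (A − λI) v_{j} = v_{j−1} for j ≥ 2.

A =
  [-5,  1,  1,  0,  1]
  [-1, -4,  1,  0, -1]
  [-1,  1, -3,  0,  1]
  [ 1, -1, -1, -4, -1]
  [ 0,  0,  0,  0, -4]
A Jordan chain for λ = -4 of length 3:
v_1 = (-1, 0, -1, 1, 0)ᵀ
v_2 = (-1, -1, -1, 1, 0)ᵀ
v_3 = (1, 0, 0, 0, 0)ᵀ

Let N = A − (-4)·I. We want v_3 with N^3 v_3 = 0 but N^2 v_3 ≠ 0; then v_{j-1} := N · v_j for j = 3, …, 2.

Pick v_3 = (1, 0, 0, 0, 0)ᵀ.
Then v_2 = N · v_3 = (-1, -1, -1, 1, 0)ᵀ.
Then v_1 = N · v_2 = (-1, 0, -1, 1, 0)ᵀ.

Sanity check: (A − (-4)·I) v_1 = (0, 0, 0, 0, 0)ᵀ = 0. ✓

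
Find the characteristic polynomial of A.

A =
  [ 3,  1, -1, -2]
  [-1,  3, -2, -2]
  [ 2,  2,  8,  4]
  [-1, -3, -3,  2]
x^4 - 16*x^3 + 96*x^2 - 256*x + 256

Expanding det(x·I − A) (e.g. by cofactor expansion or by noting that A is similar to its Jordan form J, which has the same characteristic polynomial as A) gives
  χ_A(x) = x^4 - 16*x^3 + 96*x^2 - 256*x + 256
which factors as (x - 4)^4. The eigenvalues (with algebraic multiplicities) are λ = 4 with multiplicity 4.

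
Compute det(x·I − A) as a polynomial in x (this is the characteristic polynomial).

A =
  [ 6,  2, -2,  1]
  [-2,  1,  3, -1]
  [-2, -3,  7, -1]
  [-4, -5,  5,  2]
x^4 - 16*x^3 + 96*x^2 - 256*x + 256

Expanding det(x·I − A) (e.g. by cofactor expansion or by noting that A is similar to its Jordan form J, which has the same characteristic polynomial as A) gives
  χ_A(x) = x^4 - 16*x^3 + 96*x^2 - 256*x + 256
which factors as (x - 4)^4. The eigenvalues (with algebraic multiplicities) are λ = 4 with multiplicity 4.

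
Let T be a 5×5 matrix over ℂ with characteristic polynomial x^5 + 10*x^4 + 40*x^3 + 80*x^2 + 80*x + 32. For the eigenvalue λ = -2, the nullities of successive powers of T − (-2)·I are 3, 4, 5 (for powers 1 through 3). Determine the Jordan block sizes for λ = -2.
Block sizes for λ = -2: [3, 1, 1]

From the dimensions of kernels of powers, the number of Jordan blocks of size at least j is d_j − d_{j−1} where d_j = dim ker(N^j) (with d_0 = 0). Computing the differences gives [3, 1, 1].
The number of blocks of size exactly k is (#blocks of size ≥ k) − (#blocks of size ≥ k + 1), so the partition is: 2 block(s) of size 1, 1 block(s) of size 3.
In nonincreasing order the block sizes are [3, 1, 1].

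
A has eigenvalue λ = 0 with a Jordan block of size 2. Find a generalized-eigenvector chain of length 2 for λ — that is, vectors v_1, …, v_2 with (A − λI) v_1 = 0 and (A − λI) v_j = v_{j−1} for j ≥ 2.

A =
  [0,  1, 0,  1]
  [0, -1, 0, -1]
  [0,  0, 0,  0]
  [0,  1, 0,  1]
A Jordan chain for λ = 0 of length 2:
v_1 = (1, -1, 0, 1)ᵀ
v_2 = (0, 1, 0, 0)ᵀ

Let N = A − (0)·I. We want v_2 with N^2 v_2 = 0 but N^1 v_2 ≠ 0; then v_{j-1} := N · v_j for j = 2, …, 2.

Pick v_2 = (0, 1, 0, 0)ᵀ.
Then v_1 = N · v_2 = (1, -1, 0, 1)ᵀ.

Sanity check: (A − (0)·I) v_1 = (0, 0, 0, 0)ᵀ = 0. ✓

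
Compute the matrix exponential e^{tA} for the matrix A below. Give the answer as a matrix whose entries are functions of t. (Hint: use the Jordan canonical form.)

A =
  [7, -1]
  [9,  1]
e^{tA} =
  [3*t*exp(4*t) + exp(4*t), -t*exp(4*t)]
  [9*t*exp(4*t), -3*t*exp(4*t) + exp(4*t)]

Strategy: write A = P · J · P⁻¹ where J is a Jordan canonical form, so e^{tA} = P · e^{tJ} · P⁻¹, and e^{tJ} can be computed block-by-block.

A has Jordan form
J =
  [4, 1]
  [0, 4]
(up to reordering of blocks).

Per-block formulas:
  For a 2×2 Jordan block J_2(4): exp(t · J_2(4)) = e^(4t)·(I + t·N), where N is the 2×2 nilpotent shift.

After assembling e^{tJ} and conjugating by P, we get:

e^{tA} =
  [3*t*exp(4*t) + exp(4*t), -t*exp(4*t)]
  [9*t*exp(4*t), -3*t*exp(4*t) + exp(4*t)]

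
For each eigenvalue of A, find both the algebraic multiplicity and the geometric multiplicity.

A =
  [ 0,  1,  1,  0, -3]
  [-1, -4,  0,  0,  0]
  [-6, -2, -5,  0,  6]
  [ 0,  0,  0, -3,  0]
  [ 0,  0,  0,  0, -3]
λ = -3: alg = 5, geom = 3

Step 1 — factor the characteristic polynomial to read off the algebraic multiplicities:
  χ_A(x) = (x + 3)^5

Step 2 — compute geometric multiplicities via the rank-nullity identity g(λ) = n − rank(A − λI):
  rank(A − (-3)·I) = 2, so dim ker(A − (-3)·I) = n − 2 = 3

Summary:
  λ = -3: algebraic multiplicity = 5, geometric multiplicity = 3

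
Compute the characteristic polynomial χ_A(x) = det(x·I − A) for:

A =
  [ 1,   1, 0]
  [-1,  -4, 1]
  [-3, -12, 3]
x^3

Expanding det(x·I − A) (e.g. by cofactor expansion or by noting that A is similar to its Jordan form J, which has the same characteristic polynomial as A) gives
  χ_A(x) = x^3
which factors as x^3. The eigenvalues (with algebraic multiplicities) are λ = 0 with multiplicity 3.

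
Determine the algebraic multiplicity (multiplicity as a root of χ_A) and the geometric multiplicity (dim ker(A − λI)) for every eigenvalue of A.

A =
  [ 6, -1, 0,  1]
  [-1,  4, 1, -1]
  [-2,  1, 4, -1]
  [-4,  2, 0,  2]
λ = 4: alg = 4, geom = 2

Step 1 — factor the characteristic polynomial to read off the algebraic multiplicities:
  χ_A(x) = (x - 4)^4

Step 2 — compute geometric multiplicities via the rank-nullity identity g(λ) = n − rank(A − λI):
  rank(A − (4)·I) = 2, so dim ker(A − (4)·I) = n − 2 = 2

Summary:
  λ = 4: algebraic multiplicity = 4, geometric multiplicity = 2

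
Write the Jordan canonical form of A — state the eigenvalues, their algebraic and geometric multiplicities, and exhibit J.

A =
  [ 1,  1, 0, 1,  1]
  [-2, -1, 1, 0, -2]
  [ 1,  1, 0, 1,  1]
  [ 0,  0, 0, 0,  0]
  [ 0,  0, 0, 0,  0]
J_3(0) ⊕ J_1(0) ⊕ J_1(0)

The characteristic polynomial is
  det(x·I − A) = x^5

Eigenvalues and multiplicities (the geometric multiplicity of λ is n − rank(A − λI), which equals the number of Jordan blocks for λ):
  λ = 0: algebraic multiplicity = 5, geometric multiplicity = 3

Determining the block sizes for each eigenvalue:
  λ = 0: with am = 5 and gm = 3, the partition is not yet determined (e.g. several partitions of 5 into 3 parts exist). Let N = A − (0)·I. Computing rank(N^1) = 2, rank(N^2) = 1, rank(N^3) = 0; the number of blocks of size ≥ j is rank(N^{j−1}) − rank(N^j), giving [3, 1, 1]. So we have 1 block(s) of size 3, 2 block(s) of size 1 → block sizes [3, 1, 1]

Assembling the blocks gives a Jordan form
J =
  [0, 1, 0, 0, 0]
  [0, 0, 1, 0, 0]
  [0, 0, 0, 0, 0]
  [0, 0, 0, 0, 0]
  [0, 0, 0, 0, 0]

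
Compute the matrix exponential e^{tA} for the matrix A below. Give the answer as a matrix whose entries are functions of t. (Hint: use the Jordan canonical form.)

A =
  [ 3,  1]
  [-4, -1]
e^{tA} =
  [2*t*exp(t) + exp(t), t*exp(t)]
  [-4*t*exp(t), -2*t*exp(t) + exp(t)]

Strategy: write A = P · J · P⁻¹ where J is a Jordan canonical form, so e^{tA} = P · e^{tJ} · P⁻¹, and e^{tJ} can be computed block-by-block.

A has Jordan form
J =
  [1, 1]
  [0, 1]
(up to reordering of blocks).

Per-block formulas:
  For a 2×2 Jordan block J_2(1): exp(t · J_2(1)) = e^(1t)·(I + t·N), where N is the 2×2 nilpotent shift.

After assembling e^{tJ} and conjugating by P, we get:

e^{tA} =
  [2*t*exp(t) + exp(t), t*exp(t)]
  [-4*t*exp(t), -2*t*exp(t) + exp(t)]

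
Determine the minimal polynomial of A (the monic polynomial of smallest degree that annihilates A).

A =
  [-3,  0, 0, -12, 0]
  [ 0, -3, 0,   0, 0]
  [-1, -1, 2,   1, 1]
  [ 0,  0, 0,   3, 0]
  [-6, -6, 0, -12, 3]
x^3 - 2*x^2 - 9*x + 18

The characteristic polynomial is χ_A(x) = (x - 3)^2*(x - 2)*(x + 3)^2, so the eigenvalues are known. The minimal polynomial is
  m_A(x) = Π_λ (x − λ)^{k_λ}
where k_λ is the size of the *largest* Jordan block for λ (equivalently, the smallest k with (A − λI)^k v = 0 for every generalised eigenvector v of λ).

  λ = -3: largest Jordan block has size 1, contributing (x + 3)
  λ = 2: largest Jordan block has size 1, contributing (x − 2)
  λ = 3: largest Jordan block has size 1, contributing (x − 3)

So m_A(x) = (x - 3)*(x - 2)*(x + 3) = x^3 - 2*x^2 - 9*x + 18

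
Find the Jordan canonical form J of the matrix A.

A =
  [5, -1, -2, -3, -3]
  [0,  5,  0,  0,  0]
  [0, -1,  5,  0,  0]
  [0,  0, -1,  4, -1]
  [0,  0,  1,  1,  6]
J_3(5) ⊕ J_2(5)

The characteristic polynomial is
  det(x·I − A) = x^5 - 25*x^4 + 250*x^3 - 1250*x^2 + 3125*x - 3125 = (x - 5)^5

Eigenvalues and multiplicities (the geometric multiplicity of λ is n − rank(A − λI), which equals the number of Jordan blocks for λ):
  λ = 5: algebraic multiplicity = 5, geometric multiplicity = 2

Determining the block sizes for each eigenvalue:
  λ = 5: with am = 5 and gm = 2, the partition is not yet determined (e.g. several partitions of 5 into 2 parts exist). Let N = A − (5)·I. Computing rank(N^1) = 3, rank(N^2) = 1, rank(N^3) = 0; the number of blocks of size ≥ j is rank(N^{j−1}) − rank(N^j), giving [2, 2, 1]. So we have 1 block(s) of size 3, 1 block(s) of size 2 → block sizes [3, 2]

Assembling the blocks gives a Jordan form
J =
  [5, 1, 0, 0, 0]
  [0, 5, 1, 0, 0]
  [0, 0, 5, 0, 0]
  [0, 0, 0, 5, 1]
  [0, 0, 0, 0, 5]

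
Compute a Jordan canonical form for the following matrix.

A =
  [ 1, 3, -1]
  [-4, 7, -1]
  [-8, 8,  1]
J_3(3)

The characteristic polynomial is
  det(x·I − A) = x^3 - 9*x^2 + 27*x - 27 = (x - 3)^3

Eigenvalues and multiplicities (the geometric multiplicity of λ is n − rank(A − λI), which equals the number of Jordan blocks for λ):
  λ = 3: algebraic multiplicity = 3, geometric multiplicity = 1

Determining the block sizes for each eigenvalue:
  λ = 3: one block (gm = 1), so the single block has size am = 3 → block sizes [3]

Assembling the blocks gives a Jordan form
J =
  [3, 1, 0]
  [0, 3, 1]
  [0, 0, 3]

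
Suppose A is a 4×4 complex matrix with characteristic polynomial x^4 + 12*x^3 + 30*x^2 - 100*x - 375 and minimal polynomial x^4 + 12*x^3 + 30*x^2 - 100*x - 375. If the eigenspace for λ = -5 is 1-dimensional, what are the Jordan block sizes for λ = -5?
Block sizes for λ = -5: [3]

Step 1 — from the characteristic polynomial, algebraic multiplicity of λ = -5 is 3. From dim ker(A − (-5)·I) = 1, there are exactly 1 Jordan blocks for λ = -5.
Step 2 — from the minimal polynomial, the factor (x + 5)^3 tells us the largest block for λ = -5 has size 3.
Step 3 — with total size 3, 1 blocks, and largest block 3, the block sizes (in nonincreasing order) are [3].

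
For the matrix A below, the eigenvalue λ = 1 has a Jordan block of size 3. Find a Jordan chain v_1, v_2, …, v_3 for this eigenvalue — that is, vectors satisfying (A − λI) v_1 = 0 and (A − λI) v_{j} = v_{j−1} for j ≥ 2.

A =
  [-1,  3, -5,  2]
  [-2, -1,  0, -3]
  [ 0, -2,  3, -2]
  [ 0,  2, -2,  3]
A Jordan chain for λ = 1 of length 3:
v_1 = (-2, 8, 4, -4)ᵀ
v_2 = (-2, -2, 0, 0)ᵀ
v_3 = (1, 0, 0, 0)ᵀ

Let N = A − (1)·I. We want v_3 with N^3 v_3 = 0 but N^2 v_3 ≠ 0; then v_{j-1} := N · v_j for j = 3, …, 2.

Pick v_3 = (1, 0, 0, 0)ᵀ.
Then v_2 = N · v_3 = (-2, -2, 0, 0)ᵀ.
Then v_1 = N · v_2 = (-2, 8, 4, -4)ᵀ.

Sanity check: (A − (1)·I) v_1 = (0, 0, 0, 0)ᵀ = 0. ✓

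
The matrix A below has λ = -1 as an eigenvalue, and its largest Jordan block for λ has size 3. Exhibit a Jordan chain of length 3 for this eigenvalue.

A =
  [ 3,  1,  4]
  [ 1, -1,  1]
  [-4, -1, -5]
A Jordan chain for λ = -1 of length 3:
v_1 = (1, 0, -1)ᵀ
v_2 = (4, 1, -4)ᵀ
v_3 = (1, 0, 0)ᵀ

Let N = A − (-1)·I. We want v_3 with N^3 v_3 = 0 but N^2 v_3 ≠ 0; then v_{j-1} := N · v_j for j = 3, …, 2.

Pick v_3 = (1, 0, 0)ᵀ.
Then v_2 = N · v_3 = (4, 1, -4)ᵀ.
Then v_1 = N · v_2 = (1, 0, -1)ᵀ.

Sanity check: (A − (-1)·I) v_1 = (0, 0, 0)ᵀ = 0. ✓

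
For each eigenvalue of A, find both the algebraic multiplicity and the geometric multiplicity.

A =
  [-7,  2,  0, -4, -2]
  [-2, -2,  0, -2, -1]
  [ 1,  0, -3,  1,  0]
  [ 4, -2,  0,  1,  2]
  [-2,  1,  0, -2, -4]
λ = -3: alg = 5, geom = 3

Step 1 — factor the characteristic polynomial to read off the algebraic multiplicities:
  χ_A(x) = (x + 3)^5

Step 2 — compute geometric multiplicities via the rank-nullity identity g(λ) = n − rank(A − λI):
  rank(A − (-3)·I) = 2, so dim ker(A − (-3)·I) = n − 2 = 3

Summary:
  λ = -3: algebraic multiplicity = 5, geometric multiplicity = 3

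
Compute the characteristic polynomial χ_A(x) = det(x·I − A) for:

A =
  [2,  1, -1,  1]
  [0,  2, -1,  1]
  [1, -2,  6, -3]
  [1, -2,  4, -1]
x^4 - 9*x^3 + 30*x^2 - 44*x + 24

Expanding det(x·I − A) (e.g. by cofactor expansion or by noting that A is similar to its Jordan form J, which has the same characteristic polynomial as A) gives
  χ_A(x) = x^4 - 9*x^3 + 30*x^2 - 44*x + 24
which factors as (x - 3)*(x - 2)^3. The eigenvalues (with algebraic multiplicities) are λ = 2 with multiplicity 3, λ = 3 with multiplicity 1.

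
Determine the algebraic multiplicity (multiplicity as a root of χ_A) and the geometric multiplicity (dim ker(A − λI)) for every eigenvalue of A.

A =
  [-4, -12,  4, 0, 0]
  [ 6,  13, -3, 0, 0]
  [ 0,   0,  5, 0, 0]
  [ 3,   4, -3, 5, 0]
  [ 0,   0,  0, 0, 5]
λ = 4: alg = 1, geom = 1; λ = 5: alg = 4, geom = 3

Step 1 — factor the characteristic polynomial to read off the algebraic multiplicities:
  χ_A(x) = (x - 5)^4*(x - 4)

Step 2 — compute geometric multiplicities via the rank-nullity identity g(λ) = n − rank(A − λI):
  rank(A − (4)·I) = 4, so dim ker(A − (4)·I) = n − 4 = 1
  rank(A − (5)·I) = 2, so dim ker(A − (5)·I) = n − 2 = 3

Summary:
  λ = 4: algebraic multiplicity = 1, geometric multiplicity = 1
  λ = 5: algebraic multiplicity = 4, geometric multiplicity = 3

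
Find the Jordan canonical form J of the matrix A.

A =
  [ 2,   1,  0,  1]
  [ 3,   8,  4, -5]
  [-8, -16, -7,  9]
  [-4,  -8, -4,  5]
J_2(1) ⊕ J_2(3)

The characteristic polynomial is
  det(x·I − A) = x^4 - 8*x^3 + 22*x^2 - 24*x + 9 = (x - 3)^2*(x - 1)^2

Eigenvalues and multiplicities (the geometric multiplicity of λ is n − rank(A − λI), which equals the number of Jordan blocks for λ):
  λ = 1: algebraic multiplicity = 2, geometric multiplicity = 1
  λ = 3: algebraic multiplicity = 2, geometric multiplicity = 1

Determining the block sizes for each eigenvalue:
  λ = 1: one block (gm = 1), so the single block has size am = 2 → block sizes [2]
  λ = 3: one block (gm = 1), so the single block has size am = 2 → block sizes [2]

Assembling the blocks gives a Jordan form
J =
  [1, 1, 0, 0]
  [0, 1, 0, 0]
  [0, 0, 3, 1]
  [0, 0, 0, 3]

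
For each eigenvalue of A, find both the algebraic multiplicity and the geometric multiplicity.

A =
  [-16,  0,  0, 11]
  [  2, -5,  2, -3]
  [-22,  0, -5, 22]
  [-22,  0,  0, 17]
λ = -5: alg = 3, geom = 2; λ = 6: alg = 1, geom = 1

Step 1 — factor the characteristic polynomial to read off the algebraic multiplicities:
  χ_A(x) = (x - 6)*(x + 5)^3

Step 2 — compute geometric multiplicities via the rank-nullity identity g(λ) = n − rank(A − λI):
  rank(A − (-5)·I) = 2, so dim ker(A − (-5)·I) = n − 2 = 2
  rank(A − (6)·I) = 3, so dim ker(A − (6)·I) = n − 3 = 1

Summary:
  λ = -5: algebraic multiplicity = 3, geometric multiplicity = 2
  λ = 6: algebraic multiplicity = 1, geometric multiplicity = 1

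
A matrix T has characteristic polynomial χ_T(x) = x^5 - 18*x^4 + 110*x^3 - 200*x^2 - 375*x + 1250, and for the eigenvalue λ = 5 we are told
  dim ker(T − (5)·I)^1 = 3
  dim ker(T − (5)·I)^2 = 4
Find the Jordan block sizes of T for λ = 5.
Block sizes for λ = 5: [2, 1, 1]

From the dimensions of kernels of powers, the number of Jordan blocks of size at least j is d_j − d_{j−1} where d_j = dim ker(N^j) (with d_0 = 0). Computing the differences gives [3, 1].
The number of blocks of size exactly k is (#blocks of size ≥ k) − (#blocks of size ≥ k + 1), so the partition is: 2 block(s) of size 1, 1 block(s) of size 2.
In nonincreasing order the block sizes are [2, 1, 1].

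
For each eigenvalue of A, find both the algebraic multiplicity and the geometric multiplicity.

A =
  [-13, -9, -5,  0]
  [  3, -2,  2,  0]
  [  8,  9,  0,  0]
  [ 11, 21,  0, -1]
λ = -5: alg = 3, geom = 1; λ = -1: alg = 1, geom = 1

Step 1 — factor the characteristic polynomial to read off the algebraic multiplicities:
  χ_A(x) = (x + 1)*(x + 5)^3

Step 2 — compute geometric multiplicities via the rank-nullity identity g(λ) = n − rank(A − λI):
  rank(A − (-5)·I) = 3, so dim ker(A − (-5)·I) = n − 3 = 1
  rank(A − (-1)·I) = 3, so dim ker(A − (-1)·I) = n − 3 = 1

Summary:
  λ = -5: algebraic multiplicity = 3, geometric multiplicity = 1
  λ = -1: algebraic multiplicity = 1, geometric multiplicity = 1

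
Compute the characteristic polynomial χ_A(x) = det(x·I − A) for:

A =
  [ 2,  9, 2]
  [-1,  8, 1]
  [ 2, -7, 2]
x^3 - 12*x^2 + 48*x - 64

Expanding det(x·I − A) (e.g. by cofactor expansion or by noting that A is similar to its Jordan form J, which has the same characteristic polynomial as A) gives
  χ_A(x) = x^3 - 12*x^2 + 48*x - 64
which factors as (x - 4)^3. The eigenvalues (with algebraic multiplicities) are λ = 4 with multiplicity 3.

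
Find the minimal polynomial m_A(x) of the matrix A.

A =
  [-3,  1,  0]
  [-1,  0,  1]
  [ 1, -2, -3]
x^3 + 6*x^2 + 12*x + 8

The characteristic polynomial is χ_A(x) = (x + 2)^3, so the eigenvalues are known. The minimal polynomial is
  m_A(x) = Π_λ (x − λ)^{k_λ}
where k_λ is the size of the *largest* Jordan block for λ (equivalently, the smallest k with (A − λI)^k v = 0 for every generalised eigenvector v of λ).

  λ = -2: largest Jordan block has size 3, contributing (x + 2)^3

So m_A(x) = (x + 2)^3 = x^3 + 6*x^2 + 12*x + 8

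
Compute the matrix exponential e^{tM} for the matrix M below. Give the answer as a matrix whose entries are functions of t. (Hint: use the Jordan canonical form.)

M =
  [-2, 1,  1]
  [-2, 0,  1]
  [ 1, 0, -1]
e^{tM} =
  [-t*exp(-t) + exp(-t), t*exp(-t), t*exp(-t)]
  [t^2*exp(-t)/2 - 2*t*exp(-t), -t^2*exp(-t)/2 + t*exp(-t) + exp(-t), -t^2*exp(-t)/2 + t*exp(-t)]
  [-t^2*exp(-t)/2 + t*exp(-t), t^2*exp(-t)/2, t^2*exp(-t)/2 + exp(-t)]

Strategy: write M = P · J · P⁻¹ where J is a Jordan canonical form, so e^{tM} = P · e^{tJ} · P⁻¹, and e^{tJ} can be computed block-by-block.

M has Jordan form
J =
  [-1,  1,  0]
  [ 0, -1,  1]
  [ 0,  0, -1]
(up to reordering of blocks).

Per-block formulas:
  For a 3×3 Jordan block J_3(-1): exp(t · J_3(-1)) = e^(-1t)·(I + t·N + (t^2/2)·N^2), where N is the 3×3 nilpotent shift.

After assembling e^{tJ} and conjugating by P, we get:

e^{tM} =
  [-t*exp(-t) + exp(-t), t*exp(-t), t*exp(-t)]
  [t^2*exp(-t)/2 - 2*t*exp(-t), -t^2*exp(-t)/2 + t*exp(-t) + exp(-t), -t^2*exp(-t)/2 + t*exp(-t)]
  [-t^2*exp(-t)/2 + t*exp(-t), t^2*exp(-t)/2, t^2*exp(-t)/2 + exp(-t)]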